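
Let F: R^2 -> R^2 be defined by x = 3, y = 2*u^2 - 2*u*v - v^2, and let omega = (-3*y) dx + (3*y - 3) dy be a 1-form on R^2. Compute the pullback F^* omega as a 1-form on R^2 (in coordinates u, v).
F^* omega = (24*u^3 - 36*u^2*v - 12*u + 6*v^3 + 6*v) du + (-12*u^3 + 18*u*v^2 + 6*u + 6*v^3 + 6*v) dv

Using F^*(f dg) = (f ∘ F) d(g ∘ F), substitute each coordinate x_i by F_i(u, v) in f_i, and replace dx_i by d F_i = (∂F_i/∂u) du + (∂F_i/∂v) dv.
  For the x component: f_1(F) = -6*u^2 + 6*u*v + 3*v^2; d F_1 = (0) du + (0) dv
  For the y component: f_2(F) = 6*u^2 - 6*u*v - 3*v^2 - 3; d F_2 = (4*u - 2*v) du + (-2*u - 2*v) dv
Combining and collecting du, dv coefficients:
  coeff of du: 24*u^3 - 36*u^2*v - 12*u + 6*v^3 + 6*v
  coeff of dv: -12*u^3 + 18*u*v^2 + 6*u + 6*v^3 + 6*v
F^* omega = (24*u^3 - 36*u^2*v - 12*u + 6*v^3 + 6*v) du + (-12*u^3 + 18*u*v^2 + 6*u + 6*v^3 + 6*v) dv.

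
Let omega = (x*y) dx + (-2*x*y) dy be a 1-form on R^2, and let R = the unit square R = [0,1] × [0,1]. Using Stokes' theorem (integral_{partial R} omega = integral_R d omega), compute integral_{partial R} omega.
integral_(partial R) omega = -3/2

Stokes: integral_partial_R omega = integral_R d omega with d omega = (∂Q/∂x - ∂P/∂y) dx ∧ dy.
  ∂Q/∂x = -2*y
  ∂P/∂y = x
  integrand = ∂Q/∂x - ∂P/∂y = -x - 2*y.
Integrating over R: integral_0^1 integral_0^1 (-x - 2*y) dx dy = -3/2.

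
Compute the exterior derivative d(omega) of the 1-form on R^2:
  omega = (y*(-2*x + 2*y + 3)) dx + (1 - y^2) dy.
d(omega) = (2*x - 4*y - 3) dx ∧ dy

For a 1-form omega = sum_i f_i dx_i, the exterior derivative is
  d(omega) = sum_{i < j} (∂f_j/∂x_i - ∂f_i/∂x_j) dx_i ∧ dx_j.
  coefficient of dx ∧ dy: ∂f_2/∂x - ∂f_1/∂y = ∂(1 - y^2)/∂x - ∂(y*(-2*x + 2*y + 3))/∂y = 2*x - 4*y - 3
Assembling: d(omega) = (2*x - 4*y - 3) dx ∧ dy.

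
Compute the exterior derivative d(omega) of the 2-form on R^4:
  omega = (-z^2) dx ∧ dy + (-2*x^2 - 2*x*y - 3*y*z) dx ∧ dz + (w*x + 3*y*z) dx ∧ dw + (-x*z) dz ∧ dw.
d(omega) = (2*x + z) dx ∧ dy ∧ dz + (-3*z) dx ∧ dy ∧ dw + (-3*y - z) dx ∧ dz ∧ dw

For a 2-form omega = sum_{i<j} g_{ij} dx_i ∧ dx_j, the exterior derivative is
  d(omega) = sum_{i<j} d(g_{ij}) ∧ dx_i ∧ dx_j = sum_{i<j, k} (∂g_{ij}/∂x_k) dx_k ∧ dx_i ∧ dx_j.
Expand each term, using dx_k ∧ dx_i ∧ dx_j = sgn(permutation) dx_{(a)} ∧ dx_{(b)} ∧ dx_{(c)} with (a < b < c) sorted:
  d(-z^2) includes (∂/∂z)(-z^2) dz = (-2*z) dz, which multiplied by dx ∧ dy gives (-2*z) dx ∧ dy ∧ dz
  d(-2*x^2 - 2*x*y - 3*y*z) includes (∂/∂y)(-2*x^2 - 2*x*y - 3*y*z) dy = (-2*x - 3*z) dy, which multiplied by dx ∧ dz gives (2*x + 3*z) dx ∧ dy ∧ dz
  d(w*x + 3*y*z) includes (∂/∂y)(w*x + 3*y*z) dy = (3*z) dy, which multiplied by dx ∧ dw gives (-3*z) dx ∧ dy ∧ dw
  d(w*x + 3*y*z) includes (∂/∂z)(w*x + 3*y*z) dz = (3*y) dz, which multiplied by dx ∧ dw gives (-3*y) dx ∧ dz ∧ dw
  d(-x*z) includes (∂/∂x)(-x*z) dx = (-z) dx, which multiplied by dz ∧ dw gives (-z) dx ∧ dz ∧ dw
Collecting like 3-forms: d(omega) = (2*x + z) dx ∧ dy ∧ dz + (-3*z) dx ∧ dy ∧ dw + (-3*y - z) dx ∧ dz ∧ dw.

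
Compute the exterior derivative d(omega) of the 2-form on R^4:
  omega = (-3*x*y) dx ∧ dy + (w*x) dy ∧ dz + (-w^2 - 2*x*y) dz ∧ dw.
d(omega) = (w) dx ∧ dy ∧ dz + (-x) dy ∧ dz ∧ dw + (-2*y) dx ∧ dz ∧ dw

For a 2-form omega = sum_{i<j} g_{ij} dx_i ∧ dx_j, the exterior derivative is
  d(omega) = sum_{i<j} d(g_{ij}) ∧ dx_i ∧ dx_j = sum_{i<j, k} (∂g_{ij}/∂x_k) dx_k ∧ dx_i ∧ dx_j.
Expand each term, using dx_k ∧ dx_i ∧ dx_j = sgn(permutation) dx_{(a)} ∧ dx_{(b)} ∧ dx_{(c)} with (a < b < c) sorted:
  d(w*x) includes (∂/∂x)(w*x) dx = (w) dx, which multiplied by dy ∧ dz gives (w) dx ∧ dy ∧ dz
  d(w*x) includes (∂/∂w)(w*x) dw = (x) dw, which multiplied by dy ∧ dz gives (x) dy ∧ dz ∧ dw
  d(-w^2 - 2*x*y) includes (∂/∂x)(-w^2 - 2*x*y) dx = (-2*y) dx, which multiplied by dz ∧ dw gives (-2*y) dx ∧ dz ∧ dw
  d(-w^2 - 2*x*y) includes (∂/∂y)(-w^2 - 2*x*y) dy = (-2*x) dy, which multiplied by dz ∧ dw gives (-2*x) dy ∧ dz ∧ dw
Collecting like 3-forms: d(omega) = (w) dx ∧ dy ∧ dz + (-x) dy ∧ dz ∧ dw + (-2*y) dx ∧ dz ∧ dw.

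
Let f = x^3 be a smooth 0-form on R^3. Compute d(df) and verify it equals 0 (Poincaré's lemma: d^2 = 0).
d(df) = 0

Step 1: df = sum_i (∂f/∂x_i) dx_i = (3*x^2) dx + (0) dy + (0) dz.
Step 2: Apply d again. Using the 1-form formula, the coefficient of dx ∧ dy in d(df) is ∂^2 f/∂x ∂y - ∂^2 f/∂y ∂x = (0) - (0) = 0 (equality of mixed partials for smooth f).
Similarly for dx ∧ dz and dy ∧ dz — all coefficients vanish. So d(df) = 0.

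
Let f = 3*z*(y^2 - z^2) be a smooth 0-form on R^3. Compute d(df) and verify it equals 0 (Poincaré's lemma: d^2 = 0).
d(df) = 0

Step 1: df = sum_i (∂f/∂x_i) dx_i = (0) dx + (6*y*z) dy + (3*y^2 - 9*z^2) dz.
Step 2: Apply d again. Using the 1-form formula, the coefficient of dx ∧ dy in d(df) is ∂^2 f/∂x ∂y - ∂^2 f/∂y ∂x = (0) - (0) = 0 (equality of mixed partials for smooth f).
Similarly for dx ∧ dz and dy ∧ dz — all coefficients vanish. So d(df) = 0.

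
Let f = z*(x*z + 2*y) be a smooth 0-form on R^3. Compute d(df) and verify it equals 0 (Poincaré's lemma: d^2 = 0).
d(df) = 0

Step 1: df = sum_i (∂f/∂x_i) dx_i = (z^2) dx + (2*z) dy + (2*x*z + 2*y) dz.
Step 2: Apply d again. Using the 1-form formula, the coefficient of dx ∧ dy in d(df) is ∂^2 f/∂x ∂y - ∂^2 f/∂y ∂x = (0) - (0) = 0 (equality of mixed partials for smooth f).
Similarly for dx ∧ dz and dy ∧ dz — all coefficients vanish. So d(df) = 0.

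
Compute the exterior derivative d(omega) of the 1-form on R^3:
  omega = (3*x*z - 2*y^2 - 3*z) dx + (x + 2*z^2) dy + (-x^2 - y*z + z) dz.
d(omega) = (4*y + 1) dx ∧ dy + (3 - 5*x) dx ∧ dz + (-5*z) dy ∧ dz

For a 1-form omega = sum_i f_i dx_i, the exterior derivative is
  d(omega) = sum_{i < j} (∂f_j/∂x_i - ∂f_i/∂x_j) dx_i ∧ dx_j.
  coefficient of dx ∧ dy: ∂f_2/∂x - ∂f_1/∂y = ∂(x + 2*z^2)/∂x - ∂(3*x*z - 2*y^2 - 3*z)/∂y = 4*y + 1
  coefficient of dx ∧ dz: ∂f_3/∂x - ∂f_1/∂z = ∂(-x^2 - y*z + z)/∂x - ∂(3*x*z - 2*y^2 - 3*z)/∂z = 3 - 5*x
  coefficient of dy ∧ dz: ∂f_3/∂y - ∂f_2/∂z = ∂(-x^2 - y*z + z)/∂y - ∂(x + 2*z^2)/∂z = -5*z
Assembling: d(omega) = (4*y + 1) dx ∧ dy + (3 - 5*x) dx ∧ dz + (-5*z) dy ∧ dz.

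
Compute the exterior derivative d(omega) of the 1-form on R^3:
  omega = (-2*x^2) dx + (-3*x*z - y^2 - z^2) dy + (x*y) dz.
d(omega) = (-3*z) dx ∧ dy + (y) dx ∧ dz + (4*x + 2*z) dy ∧ dz

For a 1-form omega = sum_i f_i dx_i, the exterior derivative is
  d(omega) = sum_{i < j} (∂f_j/∂x_i - ∂f_i/∂x_j) dx_i ∧ dx_j.
  coefficient of dx ∧ dy: ∂f_2/∂x - ∂f_1/∂y = ∂(-3*x*z - y^2 - z^2)/∂x - ∂(-2*x^2)/∂y = -3*z
  coefficient of dx ∧ dz: ∂f_3/∂x - ∂f_1/∂z = ∂(x*y)/∂x - ∂(-2*x^2)/∂z = y
  coefficient of dy ∧ dz: ∂f_3/∂y - ∂f_2/∂z = ∂(x*y)/∂y - ∂(-3*x*z - y^2 - z^2)/∂z = 4*x + 2*z
Assembling: d(omega) = (-3*z) dx ∧ dy + (y) dx ∧ dz + (4*x + 2*z) dy ∧ dz.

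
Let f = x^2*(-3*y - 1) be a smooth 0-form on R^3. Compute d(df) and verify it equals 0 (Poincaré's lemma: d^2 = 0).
d(df) = 0

Step 1: df = sum_i (∂f/∂x_i) dx_i = (2*x*(-3*y - 1)) dx + (-3*x^2) dy + (0) dz.
Step 2: Apply d again. Using the 1-form formula, the coefficient of dx ∧ dy in d(df) is ∂^2 f/∂x ∂y - ∂^2 f/∂y ∂x = (-6*x) - (-6*x) = 0 (equality of mixed partials for smooth f).
Similarly for dx ∧ dz and dy ∧ dz — all coefficients vanish. So d(df) = 0.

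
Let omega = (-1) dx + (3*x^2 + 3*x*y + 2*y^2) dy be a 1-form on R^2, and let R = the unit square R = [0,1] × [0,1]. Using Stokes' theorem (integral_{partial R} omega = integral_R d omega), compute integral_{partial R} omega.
integral_(partial R) omega = 9/2

Stokes: integral_partial_R omega = integral_R d omega with d omega = (∂Q/∂x - ∂P/∂y) dx ∧ dy.
  ∂Q/∂x = 6*x + 3*y
  ∂P/∂y = 0
  integrand = ∂Q/∂x - ∂P/∂y = 6*x + 3*y.
Integrating over R: integral_0^1 integral_0^1 (6*x + 3*y) dx dy = 9/2.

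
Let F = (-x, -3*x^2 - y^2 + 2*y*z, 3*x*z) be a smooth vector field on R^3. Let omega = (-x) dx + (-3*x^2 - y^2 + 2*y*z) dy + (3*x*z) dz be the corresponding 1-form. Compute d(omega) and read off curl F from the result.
d(omega) = (-2*y) dy ∧ dz + (-3*z) dz ∧ dx + (-6*x) dx ∧ dy; curl F = (-2*y, -3*z, -6*x)

d omega = sum_{i<j} (∂f_j/∂x_i - ∂f_i/∂x_j) dx_i ∧ dx_j. Under the identification (dy ∧ dz, dz ∧ dx, dx ∧ dy) ↔ (e_x, e_y, e_z), the coefficients are exactly the components of curl F. Compute:
  ∂R/∂y - ∂Q/∂z = (0) - (2*y) = -2*y
  ∂P/∂z - ∂R/∂x = (0) - (3*z) = -3*z
  ∂Q/∂x - ∂P/∂y = (-6*x) - (0) = -6*x.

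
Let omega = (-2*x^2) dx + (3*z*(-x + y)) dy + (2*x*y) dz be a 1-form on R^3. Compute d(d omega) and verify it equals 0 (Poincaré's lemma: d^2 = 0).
d(d omega) = 0

Step 1: d omega = sum_{i<j} (∂f_j/∂x_i - ∂f_i/∂x_j) dx_i ∧ dx_j:
  coeff of dx ∧ dy: -3*z
  coeff of dx ∧ dz: 2*y
  coeff of dy ∧ dz: 5*x - 3*y
Step 2: Apply d again to each 2-form coefficient. The only possible 3-form in R^3 is dx ∧ dy ∧ dz, with coefficient
  ∂(coeff of dy∧dz)/∂x - ∂(coeff of dx∧dz)/∂y + ∂(coeff of dx∧dy)/∂z
  = ∂/∂x (5*x - 3*y) - ∂/∂y (2*y) + ∂/∂z (-3*z).
Each of these terms simplifies to sums of mixed partials that cancel in pairs. The result is 0 (by equality of mixed partials for smooth functions — Schwarz / Clairaut).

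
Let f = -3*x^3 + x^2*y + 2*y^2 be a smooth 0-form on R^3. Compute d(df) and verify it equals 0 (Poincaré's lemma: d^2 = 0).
d(df) = 0

Step 1: df = sum_i (∂f/∂x_i) dx_i = (x*(-9*x + 2*y)) dx + (x^2 + 4*y) dy + (0) dz.
Step 2: Apply d again. Using the 1-form formula, the coefficient of dx ∧ dy in d(df) is ∂^2 f/∂x ∂y - ∂^2 f/∂y ∂x = (2*x) - (2*x) = 0 (equality of mixed partials for smooth f).
Similarly for dx ∧ dz and dy ∧ dz — all coefficients vanish. So d(df) = 0.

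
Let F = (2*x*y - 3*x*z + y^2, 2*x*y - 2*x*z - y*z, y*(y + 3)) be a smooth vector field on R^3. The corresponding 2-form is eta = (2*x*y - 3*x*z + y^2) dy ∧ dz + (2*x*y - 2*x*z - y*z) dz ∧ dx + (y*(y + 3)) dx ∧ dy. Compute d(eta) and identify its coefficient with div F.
d(eta) = (2*x + 2*y - 4*z) dx ∧ dy ∧ dz; div F = 2*x + 2*y - 4*z

For a 2-form in R^3 of the form above, applying d gives a 3-form with coefficient ∂P/∂x + ∂Q/∂y + ∂R/∂z:
  ∂P/∂x = 2*y - 3*z
  ∂Q/∂y = 2*x - z
  ∂R/∂z = 0
Sum = 2*x + 2*y - 4*z, which is exactly div F.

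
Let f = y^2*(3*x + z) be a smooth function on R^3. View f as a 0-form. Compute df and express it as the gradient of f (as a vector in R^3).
df = (3*y^2) dx + (2*y*(3*x + z)) dy + (y^2) dz; grad f = (3*y^2, 2*y*(3*x + z), y^2)

For a 0-form f, d f = (∂f/∂x) dx + (∂f/∂y) dy + (∂f/∂z) dz. The components of the vector representation are exactly the entries of grad f in Cartesian coordinates:
  ∂f/∂x = 3*y^2
  ∂f/∂y = 2*y*(3*x + z)
  ∂f/∂z = y^2.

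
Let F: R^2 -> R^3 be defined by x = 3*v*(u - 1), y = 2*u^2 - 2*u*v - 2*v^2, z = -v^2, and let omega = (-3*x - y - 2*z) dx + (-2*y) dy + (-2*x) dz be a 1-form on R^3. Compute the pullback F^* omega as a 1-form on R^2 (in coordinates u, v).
F^* omega = (-16*u^3 + 18*u^2*v - 13*u*v^2 + 4*v^3 + 27*v^2) du + (2*u^3 - 13*u^2*v + 6*u^2 + 48*u*v - 16*v^3 - 24*v^2 - 27*v) dv

Using F^*(f dg) = (f ∘ F) d(g ∘ F), substitute each coordinate x_i by F_i(u, v) in f_i, and replace dx_i by d F_i = (∂F_i/∂u) du + (∂F_i/∂v) dv.
  For the x component: f_1(F) = -2*u^2 - 7*u*v + 4*v^2 + 9*v; d F_1 = (3*v) du + (3*u - 3) dv
  For the y component: f_2(F) = -4*u^2 + 4*u*v + 4*v^2; d F_2 = (4*u - 2*v) du + (-2*u - 4*v) dv
  For the z component: f_3(F) = 6*v*(1 - u); d F_3 = (0) du + (-2*v) dv
Combining and collecting du, dv coefficients:
  coeff of du: -16*u^3 + 18*u^2*v - 13*u*v^2 + 4*v^3 + 27*v^2
  coeff of dv: 2*u^3 - 13*u^2*v + 6*u^2 + 48*u*v - 16*v^3 - 24*v^2 - 27*v
F^* omega = (-16*u^3 + 18*u^2*v - 13*u*v^2 + 4*v^3 + 27*v^2) du + (2*u^3 - 13*u^2*v + 6*u^2 + 48*u*v - 16*v^3 - 24*v^2 - 27*v) dv.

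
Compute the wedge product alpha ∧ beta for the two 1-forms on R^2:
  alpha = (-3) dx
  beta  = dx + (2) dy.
alpha ∧ beta = (-6) dx ∧ dy

Distribute the wedge, using dx_i ∧ dx_j = -dx_j ∧ dx_i and dx_i ∧ dx_i = 0. For each pair (i, j) with i < j, the coefficient of dx_i ∧ dx_j in alpha ∧ beta is (alpha_i * beta_j - alpha_j * beta_i). Collecting: alpha ∧ beta = (-6) dx ∧ dy.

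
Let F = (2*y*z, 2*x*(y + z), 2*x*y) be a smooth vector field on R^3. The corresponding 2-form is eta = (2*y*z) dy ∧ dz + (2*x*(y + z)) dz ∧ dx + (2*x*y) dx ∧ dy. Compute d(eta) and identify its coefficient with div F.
d(eta) = (2*x) dx ∧ dy ∧ dz; div F = 2*x

For a 2-form in R^3 of the form above, applying d gives a 3-form with coefficient ∂P/∂x + ∂Q/∂y + ∂R/∂z:
  ∂P/∂x = 0
  ∂Q/∂y = 2*x
  ∂R/∂z = 0
Sum = 2*x, which is exactly div F.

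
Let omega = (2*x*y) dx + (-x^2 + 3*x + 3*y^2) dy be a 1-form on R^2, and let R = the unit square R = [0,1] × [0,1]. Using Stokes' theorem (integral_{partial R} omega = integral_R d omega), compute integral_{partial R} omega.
integral_(partial R) omega = 1

Stokes: integral_partial_R omega = integral_R d omega with d omega = (∂Q/∂x - ∂P/∂y) dx ∧ dy.
  ∂Q/∂x = 3 - 2*x
  ∂P/∂y = 2*x
  integrand = ∂Q/∂x - ∂P/∂y = 3 - 4*x.
Integrating over R: integral_0^1 integral_0^1 (3 - 4*x) dx dy = 1.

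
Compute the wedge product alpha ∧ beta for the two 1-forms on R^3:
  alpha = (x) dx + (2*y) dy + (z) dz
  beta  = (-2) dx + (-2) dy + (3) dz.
alpha ∧ beta = (-2*x + 4*y) dx ∧ dy + (3*x + 2*z) dx ∧ dz + (6*y + 2*z) dy ∧ dz

Distribute the wedge, using dx_i ∧ dx_j = -dx_j ∧ dx_i and dx_i ∧ dx_i = 0. For each pair (i, j) with i < j, the coefficient of dx_i ∧ dx_j in alpha ∧ beta is (alpha_i * beta_j - alpha_j * beta_i). Collecting: alpha ∧ beta = (-2*x + 4*y) dx ∧ dy + (3*x + 2*z) dx ∧ dz + (6*y + 2*z) dy ∧ dz.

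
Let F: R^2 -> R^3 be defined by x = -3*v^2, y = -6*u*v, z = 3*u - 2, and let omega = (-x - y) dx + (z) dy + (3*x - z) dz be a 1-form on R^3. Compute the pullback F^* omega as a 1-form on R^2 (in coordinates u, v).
F^* omega = (-18*u*v - 9*u - 27*v^2 + 12*v + 6) du + (-18*u^2 - 36*u*v^2 + 12*u - 18*v^3) dv

Using F^*(f dg) = (f ∘ F) d(g ∘ F), substitute each coordinate x_i by F_i(u, v) in f_i, and replace dx_i by d F_i = (∂F_i/∂u) du + (∂F_i/∂v) dv.
  For the x component: f_1(F) = 3*v*(2*u + v); d F_1 = (0) du + (-6*v) dv
  For the y component: f_2(F) = 3*u - 2; d F_2 = (-6*v) du + (-6*u) dv
  For the z component: f_3(F) = -3*u - 9*v^2 + 2; d F_3 = (3) du + (0) dv
Combining and collecting du, dv coefficients:
  coeff of du: -18*u*v - 9*u - 27*v^2 + 12*v + 6
  coeff of dv: -18*u^2 - 36*u*v^2 + 12*u - 18*v^3
F^* omega = (-18*u*v - 9*u - 27*v^2 + 12*v + 6) du + (-18*u^2 - 36*u*v^2 + 12*u - 18*v^3) dv.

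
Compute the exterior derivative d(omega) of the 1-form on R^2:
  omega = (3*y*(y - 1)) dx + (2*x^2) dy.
d(omega) = (4*x - 6*y + 3) dx ∧ dy

For a 1-form omega = sum_i f_i dx_i, the exterior derivative is
  d(omega) = sum_{i < j} (∂f_j/∂x_i - ∂f_i/∂x_j) dx_i ∧ dx_j.
  coefficient of dx ∧ dy: ∂f_2/∂x - ∂f_1/∂y = ∂(2*x^2)/∂x - ∂(3*y*(y - 1))/∂y = 4*x - 6*y + 3
Assembling: d(omega) = (4*x - 6*y + 3) dx ∧ dy.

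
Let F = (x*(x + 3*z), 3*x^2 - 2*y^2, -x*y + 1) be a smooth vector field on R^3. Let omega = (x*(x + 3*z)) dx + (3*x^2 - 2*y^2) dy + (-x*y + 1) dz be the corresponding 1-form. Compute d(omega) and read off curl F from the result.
d(omega) = (-x) dy ∧ dz + (3*x + y) dz ∧ dx + (6*x) dx ∧ dy; curl F = (-x, 3*x + y, 6*x)

d omega = sum_{i<j} (∂f_j/∂x_i - ∂f_i/∂x_j) dx_i ∧ dx_j. Under the identification (dy ∧ dz, dz ∧ dx, dx ∧ dy) ↔ (e_x, e_y, e_z), the coefficients are exactly the components of curl F. Compute:
  ∂R/∂y - ∂Q/∂z = (-x) - (0) = -x
  ∂P/∂z - ∂R/∂x = (3*x) - (-y) = 3*x + y
  ∂Q/∂x - ∂P/∂y = (6*x) - (0) = 6*x.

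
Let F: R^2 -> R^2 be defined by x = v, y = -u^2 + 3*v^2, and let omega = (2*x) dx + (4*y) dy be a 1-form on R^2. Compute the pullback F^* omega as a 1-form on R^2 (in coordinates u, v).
F^* omega = (8*u*(u^2 - 3*v^2)) du + (2*v*(-12*u^2 + 36*v^2 + 1)) dv

Using F^*(f dg) = (f ∘ F) d(g ∘ F), substitute each coordinate x_i by F_i(u, v) in f_i, and replace dx_i by d F_i = (∂F_i/∂u) du + (∂F_i/∂v) dv.
  For the x component: f_1(F) = 2*v; d F_1 = (0) du + (1) dv
  For the y component: f_2(F) = -4*u^2 + 12*v^2; d F_2 = (-2*u) du + (6*v) dv
Combining and collecting du, dv coefficients:
  coeff of du: 8*u*(u^2 - 3*v^2)
  coeff of dv: 2*v*(-12*u^2 + 36*v^2 + 1)
F^* omega = (8*u*(u^2 - 3*v^2)) du + (2*v*(-12*u^2 + 36*v^2 + 1)) dv.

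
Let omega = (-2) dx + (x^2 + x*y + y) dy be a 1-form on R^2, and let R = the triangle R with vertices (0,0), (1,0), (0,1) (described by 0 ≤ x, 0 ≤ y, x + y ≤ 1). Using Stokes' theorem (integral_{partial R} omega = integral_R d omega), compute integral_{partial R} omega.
integral_(partial R) omega = 1/2

Stokes: integral_partial_R omega = integral_R d omega with d omega = (∂Q/∂x - ∂P/∂y) dx ∧ dy.
  ∂Q/∂x = 2*x + y
  ∂P/∂y = 0
  integrand = ∂Q/∂x - ∂P/∂y = 2*x + y.
Integrating over R: integral_0^1 integral_0^{1-x} (2*x + y) dy dx = 1/2.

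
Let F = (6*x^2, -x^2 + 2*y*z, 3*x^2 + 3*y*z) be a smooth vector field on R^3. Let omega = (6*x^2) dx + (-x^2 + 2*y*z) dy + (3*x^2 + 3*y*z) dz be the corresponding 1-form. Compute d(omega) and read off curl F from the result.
d(omega) = (-2*y + 3*z) dy ∧ dz + (-6*x) dz ∧ dx + (-2*x) dx ∧ dy; curl F = (-2*y + 3*z, -6*x, -2*x)

d omega = sum_{i<j} (∂f_j/∂x_i - ∂f_i/∂x_j) dx_i ∧ dx_j. Under the identification (dy ∧ dz, dz ∧ dx, dx ∧ dy) ↔ (e_x, e_y, e_z), the coefficients are exactly the components of curl F. Compute:
  ∂R/∂y - ∂Q/∂z = (3*z) - (2*y) = -2*y + 3*z
  ∂P/∂z - ∂R/∂x = (0) - (6*x) = -6*x
  ∂Q/∂x - ∂P/∂y = (-2*x) - (0) = -2*x.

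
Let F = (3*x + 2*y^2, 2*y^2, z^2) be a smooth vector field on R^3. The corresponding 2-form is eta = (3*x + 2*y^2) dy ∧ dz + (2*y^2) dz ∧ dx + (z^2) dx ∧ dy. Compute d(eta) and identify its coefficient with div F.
d(eta) = (4*y + 2*z + 3) dx ∧ dy ∧ dz; div F = 4*y + 2*z + 3

For a 2-form in R^3 of the form above, applying d gives a 3-form with coefficient ∂P/∂x + ∂Q/∂y + ∂R/∂z:
  ∂P/∂x = 3
  ∂Q/∂y = 4*y
  ∂R/∂z = 2*z
Sum = 4*y + 2*z + 3, which is exactly div F.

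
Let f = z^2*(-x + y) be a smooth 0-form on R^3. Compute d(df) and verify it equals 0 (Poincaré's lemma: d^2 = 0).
d(df) = 0

Step 1: df = sum_i (∂f/∂x_i) dx_i = (-z^2) dx + (z^2) dy + (2*z*(-x + y)) dz.
Step 2: Apply d again. Using the 1-form formula, the coefficient of dx ∧ dy in d(df) is ∂^2 f/∂x ∂y - ∂^2 f/∂y ∂x = (0) - (0) = 0 (equality of mixed partials for smooth f).
Similarly for dx ∧ dz and dy ∧ dz — all coefficients vanish. So d(df) = 0.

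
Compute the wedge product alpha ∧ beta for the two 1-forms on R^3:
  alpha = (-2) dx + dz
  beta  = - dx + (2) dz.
alpha ∧ beta = (-3) dx ∧ dz

Distribute the wedge, using dx_i ∧ dx_j = -dx_j ∧ dx_i and dx_i ∧ dx_i = 0. For each pair (i, j) with i < j, the coefficient of dx_i ∧ dx_j in alpha ∧ beta is (alpha_i * beta_j - alpha_j * beta_i). Collecting: alpha ∧ beta = (-3) dx ∧ dz.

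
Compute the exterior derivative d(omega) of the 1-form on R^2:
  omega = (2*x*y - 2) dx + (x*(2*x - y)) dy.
d(omega) = (2*x - y) dx ∧ dy

For a 1-form omega = sum_i f_i dx_i, the exterior derivative is
  d(omega) = sum_{i < j} (∂f_j/∂x_i - ∂f_i/∂x_j) dx_i ∧ dx_j.
  coefficient of dx ∧ dy: ∂f_2/∂x - ∂f_1/∂y = ∂(x*(2*x - y))/∂x - ∂(2*x*y - 2)/∂y = 2*x - y
Assembling: d(omega) = (2*x - y) dx ∧ dy.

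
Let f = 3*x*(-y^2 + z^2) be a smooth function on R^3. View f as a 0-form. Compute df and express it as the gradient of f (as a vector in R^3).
df = (-3*y^2 + 3*z^2) dx + (-6*x*y) dy + (6*x*z) dz; grad f = (-3*y^2 + 3*z^2, -6*x*y, 6*x*z)

For a 0-form f, d f = (∂f/∂x) dx + (∂f/∂y) dy + (∂f/∂z) dz. The components of the vector representation are exactly the entries of grad f in Cartesian coordinates:
  ∂f/∂x = -3*y^2 + 3*z^2
  ∂f/∂y = -6*x*y
  ∂f/∂z = 6*x*z.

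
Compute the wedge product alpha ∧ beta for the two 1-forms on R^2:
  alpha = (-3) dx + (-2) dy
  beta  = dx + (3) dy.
alpha ∧ beta = (-7) dx ∧ dy

Distribute the wedge, using dx_i ∧ dx_j = -dx_j ∧ dx_i and dx_i ∧ dx_i = 0. For each pair (i, j) with i < j, the coefficient of dx_i ∧ dx_j in alpha ∧ beta is (alpha_i * beta_j - alpha_j * beta_i). Collecting: alpha ∧ beta = (-7) dx ∧ dy.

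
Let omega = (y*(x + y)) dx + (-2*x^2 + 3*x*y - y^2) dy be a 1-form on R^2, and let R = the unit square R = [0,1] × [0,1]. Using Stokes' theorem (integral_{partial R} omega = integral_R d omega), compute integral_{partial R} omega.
integral_(partial R) omega = -2

Stokes: integral_partial_R omega = integral_R d omega with d omega = (∂Q/∂x - ∂P/∂y) dx ∧ dy.
  ∂Q/∂x = -4*x + 3*y
  ∂P/∂y = x + 2*y
  integrand = ∂Q/∂x - ∂P/∂y = -5*x + y.
Integrating over R: integral_0^1 integral_0^1 (-5*x + y) dx dy = -2.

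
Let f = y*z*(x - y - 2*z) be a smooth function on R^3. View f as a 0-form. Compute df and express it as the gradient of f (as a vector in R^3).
df = (y*z) dx + (z*(x - 2*y - 2*z)) dy + (y*(x - y - 4*z)) dz; grad f = (y*z, z*(x - 2*y - 2*z), y*(x - y - 4*z))

For a 0-form f, d f = (∂f/∂x) dx + (∂f/∂y) dy + (∂f/∂z) dz. The components of the vector representation are exactly the entries of grad f in Cartesian coordinates:
  ∂f/∂x = y*z
  ∂f/∂y = z*(x - 2*y - 2*z)
  ∂f/∂z = y*(x - y - 4*z).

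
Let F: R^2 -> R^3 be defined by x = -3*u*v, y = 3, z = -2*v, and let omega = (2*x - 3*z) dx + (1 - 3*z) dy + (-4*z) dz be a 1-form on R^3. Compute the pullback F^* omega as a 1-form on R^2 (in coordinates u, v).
F^* omega = (18*v^2*(u - 1)) du + (2*v*(9*u^2 - 9*u - 8)) dv

Using F^*(f dg) = (f ∘ F) d(g ∘ F), substitute each coordinate x_i by F_i(u, v) in f_i, and replace dx_i by d F_i = (∂F_i/∂u) du + (∂F_i/∂v) dv.
  For the x component: f_1(F) = 6*v*(1 - u); d F_1 = (-3*v) du + (-3*u) dv
  For the y component: f_2(F) = 6*v + 1; d F_2 = (0) du + (0) dv
  For the z component: f_3(F) = 8*v; d F_3 = (0) du + (-2) dv
Combining and collecting du, dv coefficients:
  coeff of du: 18*v^2*(u - 1)
  coeff of dv: 2*v*(9*u^2 - 9*u - 8)
F^* omega = (18*v^2*(u - 1)) du + (2*v*(9*u^2 - 9*u - 8)) dv.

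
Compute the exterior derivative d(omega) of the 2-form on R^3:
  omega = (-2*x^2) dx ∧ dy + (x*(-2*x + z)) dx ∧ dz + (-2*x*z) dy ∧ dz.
d(omega) = (-2*z) dx ∧ dy ∧ dz

For a 2-form omega = sum_{i<j} g_{ij} dx_i ∧ dx_j, the exterior derivative is
  d(omega) = sum_{i<j} d(g_{ij}) ∧ dx_i ∧ dx_j = sum_{i<j, k} (∂g_{ij}/∂x_k) dx_k ∧ dx_i ∧ dx_j.
Expand each term, using dx_k ∧ dx_i ∧ dx_j = sgn(permutation) dx_{(a)} ∧ dx_{(b)} ∧ dx_{(c)} with (a < b < c) sorted:
  d(-2*x*z) includes (∂/∂x)(-2*x*z) dx = (-2*z) dx, which multiplied by dy ∧ dz gives (-2*z) dx ∧ dy ∧ dz
Collecting like 3-forms: d(omega) = (-2*z) dx ∧ dy ∧ dz.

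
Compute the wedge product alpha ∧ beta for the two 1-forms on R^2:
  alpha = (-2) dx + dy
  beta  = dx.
alpha ∧ beta = (-1) dx ∧ dy

Distribute the wedge, using dx_i ∧ dx_j = -dx_j ∧ dx_i and dx_i ∧ dx_i = 0. For each pair (i, j) with i < j, the coefficient of dx_i ∧ dx_j in alpha ∧ beta is (alpha_i * beta_j - alpha_j * beta_i). Collecting: alpha ∧ beta = (-1) dx ∧ dy.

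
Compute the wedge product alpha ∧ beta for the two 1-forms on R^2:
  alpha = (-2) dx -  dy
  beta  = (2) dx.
alpha ∧ beta = (2) dx ∧ dy

Distribute the wedge, using dx_i ∧ dx_j = -dx_j ∧ dx_i and dx_i ∧ dx_i = 0. For each pair (i, j) with i < j, the coefficient of dx_i ∧ dx_j in alpha ∧ beta is (alpha_i * beta_j - alpha_j * beta_i). Collecting: alpha ∧ beta = (2) dx ∧ dy.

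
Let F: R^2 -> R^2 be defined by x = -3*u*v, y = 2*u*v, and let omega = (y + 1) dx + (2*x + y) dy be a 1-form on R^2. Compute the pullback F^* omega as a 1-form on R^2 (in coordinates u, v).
F^* omega = (v*(-14*u*v - 3)) du + (u*(-14*u*v - 3)) dv

Using F^*(f dg) = (f ∘ F) d(g ∘ F), substitute each coordinate x_i by F_i(u, v) in f_i, and replace dx_i by d F_i = (∂F_i/∂u) du + (∂F_i/∂v) dv.
  For the x component: f_1(F) = 2*u*v + 1; d F_1 = (-3*v) du + (-3*u) dv
  For the y component: f_2(F) = -4*u*v; d F_2 = (2*v) du + (2*u) dv
Combining and collecting du, dv coefficients:
  coeff of du: v*(-14*u*v - 3)
  coeff of dv: u*(-14*u*v - 3)
F^* omega = (v*(-14*u*v - 3)) du + (u*(-14*u*v - 3)) dv.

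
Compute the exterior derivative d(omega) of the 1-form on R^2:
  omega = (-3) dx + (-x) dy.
d(omega) = (-1) dx ∧ dy

For a 1-form omega = sum_i f_i dx_i, the exterior derivative is
  d(omega) = sum_{i < j} (∂f_j/∂x_i - ∂f_i/∂x_j) dx_i ∧ dx_j.
  coefficient of dx ∧ dy: ∂f_2/∂x - ∂f_1/∂y = ∂(-x)/∂x - ∂(-3)/∂y = -1
Assembling: d(omega) = (-1) dx ∧ dy.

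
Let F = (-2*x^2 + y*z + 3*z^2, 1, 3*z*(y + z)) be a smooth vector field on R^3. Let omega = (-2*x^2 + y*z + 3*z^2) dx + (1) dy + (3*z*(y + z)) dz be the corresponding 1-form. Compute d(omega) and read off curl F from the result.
d(omega) = (3*z) dy ∧ dz + (y + 6*z) dz ∧ dx + (-z) dx ∧ dy; curl F = (3*z, y + 6*z, -z)

d omega = sum_{i<j} (∂f_j/∂x_i - ∂f_i/∂x_j) dx_i ∧ dx_j. Under the identification (dy ∧ dz, dz ∧ dx, dx ∧ dy) ↔ (e_x, e_y, e_z), the coefficients are exactly the components of curl F. Compute:
  ∂R/∂y - ∂Q/∂z = (3*z) - (0) = 3*z
  ∂P/∂z - ∂R/∂x = (y + 6*z) - (0) = y + 6*z
  ∂Q/∂x - ∂P/∂y = (0) - (z) = -z.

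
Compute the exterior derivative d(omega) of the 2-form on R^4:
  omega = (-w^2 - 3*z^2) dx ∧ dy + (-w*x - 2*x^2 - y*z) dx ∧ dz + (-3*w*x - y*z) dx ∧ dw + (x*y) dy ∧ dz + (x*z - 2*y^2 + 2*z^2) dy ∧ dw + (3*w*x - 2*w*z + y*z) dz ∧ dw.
d(omega) = (y - 5*z) dx ∧ dy ∧ dz + (-2*w + 2*z) dx ∧ dy ∧ dw + (3*w - x + y) dx ∧ dz ∧ dw + (-x - 3*z) dy ∧ dz ∧ dw

For a 2-form omega = sum_{i<j} g_{ij} dx_i ∧ dx_j, the exterior derivative is
  d(omega) = sum_{i<j} d(g_{ij}) ∧ dx_i ∧ dx_j = sum_{i<j, k} (∂g_{ij}/∂x_k) dx_k ∧ dx_i ∧ dx_j.
Expand each term, using dx_k ∧ dx_i ∧ dx_j = sgn(permutation) dx_{(a)} ∧ dx_{(b)} ∧ dx_{(c)} with (a < b < c) sorted:
  d(-w^2 - 3*z^2) includes (∂/∂z)(-w^2 - 3*z^2) dz = (-6*z) dz, which multiplied by dx ∧ dy gives (-6*z) dx ∧ dy ∧ dz
  d(-w^2 - 3*z^2) includes (∂/∂w)(-w^2 - 3*z^2) dw = (-2*w) dw, which multiplied by dx ∧ dy gives (-2*w) dx ∧ dy ∧ dw
  d(-w*x - 2*x^2 - y*z) includes (∂/∂y)(-w*x - 2*x^2 - y*z) dy = (-z) dy, which multiplied by dx ∧ dz gives (z) dx ∧ dy ∧ dz
  d(-w*x - 2*x^2 - y*z) includes (∂/∂w)(-w*x - 2*x^2 - y*z) dw = (-x) dw, which multiplied by dx ∧ dz gives (-x) dx ∧ dz ∧ dw
  d(-3*w*x - y*z) includes (∂/∂y)(-3*w*x - y*z) dy = (-z) dy, which multiplied by dx ∧ dw gives (z) dx ∧ dy ∧ dw
  d(-3*w*x - y*z) includes (∂/∂z)(-3*w*x - y*z) dz = (-y) dz, which multiplied by dx ∧ dw gives (y) dx ∧ dz ∧ dw
  d(x*y) includes (∂/∂x)(x*y) dx = (y) dx, which multiplied by dy ∧ dz gives (y) dx ∧ dy ∧ dz
  d(x*z - 2*y^2 + 2*z^2) includes (∂/∂x)(x*z - 2*y^2 + 2*z^2) dx = (z) dx, which multiplied by dy ∧ dw gives (z) dx ∧ dy ∧ dw
  d(x*z - 2*y^2 + 2*z^2) includes (∂/∂z)(x*z - 2*y^2 + 2*z^2) dz = (x + 4*z) dz, which multiplied by dy ∧ dw gives (-x - 4*z) dy ∧ dz ∧ dw
  d(3*w*x - 2*w*z + y*z) includes (∂/∂x)(3*w*x - 2*w*z + y*z) dx = (3*w) dx, which multiplied by dz ∧ dw gives (3*w) dx ∧ dz ∧ dw
  d(3*w*x - 2*w*z + y*z) includes (∂/∂y)(3*w*x - 2*w*z + y*z) dy = (z) dy, which multiplied by dz ∧ dw gives (z) dy ∧ dz ∧ dw
Collecting like 3-forms: d(omega) = (y - 5*z) dx ∧ dy ∧ dz + (-2*w + 2*z) dx ∧ dy ∧ dw + (3*w - x + y) dx ∧ dz ∧ dw + (-x - 3*z) dy ∧ dz ∧ dw.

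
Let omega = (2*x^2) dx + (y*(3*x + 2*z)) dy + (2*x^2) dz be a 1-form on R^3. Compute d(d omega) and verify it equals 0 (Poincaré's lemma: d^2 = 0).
d(d omega) = 0

Step 1: d omega = sum_{i<j} (∂f_j/∂x_i - ∂f_i/∂x_j) dx_i ∧ dx_j:
  coeff of dx ∧ dy: 3*y
  coeff of dx ∧ dz: 4*x
  coeff of dy ∧ dz: -2*y
Step 2: Apply d again to each 2-form coefficient. The only possible 3-form in R^3 is dx ∧ dy ∧ dz, with coefficient
  ∂(coeff of dy∧dz)/∂x - ∂(coeff of dx∧dz)/∂y + ∂(coeff of dx∧dy)/∂z
  = ∂/∂x (-2*y) - ∂/∂y (4*x) + ∂/∂z (3*y).
Each of these terms simplifies to sums of mixed partials that cancel in pairs. The result is 0 (by equality of mixed partials for smooth functions — Schwarz / Clairaut).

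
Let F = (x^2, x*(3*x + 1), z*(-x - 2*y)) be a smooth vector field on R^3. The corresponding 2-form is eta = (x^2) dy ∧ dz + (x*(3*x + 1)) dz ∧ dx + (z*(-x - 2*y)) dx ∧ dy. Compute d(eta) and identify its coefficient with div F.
d(eta) = (x - 2*y) dx ∧ dy ∧ dz; div F = x - 2*y

For a 2-form in R^3 of the form above, applying d gives a 3-form with coefficient ∂P/∂x + ∂Q/∂y + ∂R/∂z:
  ∂P/∂x = 2*x
  ∂Q/∂y = 0
  ∂R/∂z = -x - 2*y
Sum = x - 2*y, which is exactly div F.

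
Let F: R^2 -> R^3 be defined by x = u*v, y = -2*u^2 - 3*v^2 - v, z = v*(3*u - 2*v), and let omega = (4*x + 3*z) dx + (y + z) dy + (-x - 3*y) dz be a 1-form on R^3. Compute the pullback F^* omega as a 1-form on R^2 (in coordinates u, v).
F^* omega = (8*u^3 + 6*u^2*v + 30*u*v^2 + 4*u*v + 21*v^3 + 9*v^2) du + (18*u^3 - 2*u^2*v + 2*u^2 + 7*u*v^2 + 6*u*v - 6*v^3 - v^2 + v) dv

Using F^*(f dg) = (f ∘ F) d(g ∘ F), substitute each coordinate x_i by F_i(u, v) in f_i, and replace dx_i by d F_i = (∂F_i/∂u) du + (∂F_i/∂v) dv.
  For the x component: f_1(F) = v*(13*u - 6*v); d F_1 = (v) du + (u) dv
  For the y component: f_2(F) = -2*u^2 + 3*u*v - 5*v^2 - v; d F_2 = (-4*u) du + (-6*v - 1) dv
  For the z component: f_3(F) = 6*u^2 - u*v + 9*v^2 + 3*v; d F_3 = (3*v) du + (3*u - 4*v) dv
Combining and collecting du, dv coefficients:
  coeff of du: 8*u^3 + 6*u^2*v + 30*u*v^2 + 4*u*v + 21*v^3 + 9*v^2
  coeff of dv: 18*u^3 - 2*u^2*v + 2*u^2 + 7*u*v^2 + 6*u*v - 6*v^3 - v^2 + v
F^* omega = (8*u^3 + 6*u^2*v + 30*u*v^2 + 4*u*v + 21*v^3 + 9*v^2) du + (18*u^3 - 2*u^2*v + 2*u^2 + 7*u*v^2 + 6*u*v - 6*v^3 - v^2 + v) dv.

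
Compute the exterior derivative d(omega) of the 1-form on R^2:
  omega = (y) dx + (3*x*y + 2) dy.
d(omega) = (3*y - 1) dx ∧ dy

For a 1-form omega = sum_i f_i dx_i, the exterior derivative is
  d(omega) = sum_{i < j} (∂f_j/∂x_i - ∂f_i/∂x_j) dx_i ∧ dx_j.
  coefficient of dx ∧ dy: ∂f_2/∂x - ∂f_1/∂y = ∂(3*x*y + 2)/∂x - ∂(y)/∂y = 3*y - 1
Assembling: d(omega) = (3*y - 1) dx ∧ dy.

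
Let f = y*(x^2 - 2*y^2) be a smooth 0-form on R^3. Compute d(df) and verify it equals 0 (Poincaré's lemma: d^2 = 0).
d(df) = 0

Step 1: df = sum_i (∂f/∂x_i) dx_i = (2*x*y) dx + (x^2 - 6*y^2) dy + (0) dz.
Step 2: Apply d again. Using the 1-form formula, the coefficient of dx ∧ dy in d(df) is ∂^2 f/∂x ∂y - ∂^2 f/∂y ∂x = (2*x) - (2*x) = 0 (equality of mixed partials for smooth f).
Similarly for dx ∧ dz and dy ∧ dz — all coefficients vanish. So d(df) = 0.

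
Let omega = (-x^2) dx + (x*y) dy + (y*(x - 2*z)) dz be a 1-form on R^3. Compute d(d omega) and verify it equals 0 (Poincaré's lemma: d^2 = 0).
d(d omega) = 0

Step 1: d omega = sum_{i<j} (∂f_j/∂x_i - ∂f_i/∂x_j) dx_i ∧ dx_j:
  coeff of dx ∧ dy: y
  coeff of dx ∧ dz: y
  coeff of dy ∧ dz: x - 2*z
Step 2: Apply d again to each 2-form coefficient. The only possible 3-form in R^3 is dx ∧ dy ∧ dz, with coefficient
  ∂(coeff of dy∧dz)/∂x - ∂(coeff of dx∧dz)/∂y + ∂(coeff of dx∧dy)/∂z
  = ∂/∂x (x - 2*z) - ∂/∂y (y) + ∂/∂z (y).
Each of these terms simplifies to sums of mixed partials that cancel in pairs. The result is 0 (by equality of mixed partials for smooth functions — Schwarz / Clairaut).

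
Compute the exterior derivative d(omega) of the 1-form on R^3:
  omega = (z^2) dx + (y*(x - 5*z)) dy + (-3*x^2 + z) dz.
d(omega) = (y) dx ∧ dy + (-6*x - 2*z) dx ∧ dz + (5*y) dy ∧ dz

For a 1-form omega = sum_i f_i dx_i, the exterior derivative is
  d(omega) = sum_{i < j} (∂f_j/∂x_i - ∂f_i/∂x_j) dx_i ∧ dx_j.
  coefficient of dx ∧ dy: ∂f_2/∂x - ∂f_1/∂y = ∂(y*(x - 5*z))/∂x - ∂(z^2)/∂y = y
  coefficient of dx ∧ dz: ∂f_3/∂x - ∂f_1/∂z = ∂(-3*x^2 + z)/∂x - ∂(z^2)/∂z = -6*x - 2*z
  coefficient of dy ∧ dz: ∂f_3/∂y - ∂f_2/∂z = ∂(-3*x^2 + z)/∂y - ∂(y*(x - 5*z))/∂z = 5*y
Assembling: d(omega) = (y) dx ∧ dy + (-6*x - 2*z) dx ∧ dz + (5*y) dy ∧ dz.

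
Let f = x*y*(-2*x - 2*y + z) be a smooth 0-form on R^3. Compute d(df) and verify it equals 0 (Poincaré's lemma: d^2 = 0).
d(df) = 0

Step 1: df = sum_i (∂f/∂x_i) dx_i = (y*(-4*x - 2*y + z)) dx + (x*(-2*x - 4*y + z)) dy + (x*y) dz.
Step 2: Apply d again. Using the 1-form formula, the coefficient of dx ∧ dy in d(df) is ∂^2 f/∂x ∂y - ∂^2 f/∂y ∂x = (-4*x - 4*y + z) - (-4*x - 4*y + z) = 0 (equality of mixed partials for smooth f).
Similarly for dx ∧ dz and dy ∧ dz — all coefficients vanish. So d(df) = 0.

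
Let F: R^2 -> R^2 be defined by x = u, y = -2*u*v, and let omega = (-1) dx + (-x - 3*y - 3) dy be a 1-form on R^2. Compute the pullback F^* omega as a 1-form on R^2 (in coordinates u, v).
F^* omega = (-12*u*v^2 + 2*u*v + 6*v - 1) du + (2*u*(-6*u*v + u + 3)) dv

Using F^*(f dg) = (f ∘ F) d(g ∘ F), substitute each coordinate x_i by F_i(u, v) in f_i, and replace dx_i by d F_i = (∂F_i/∂u) du + (∂F_i/∂v) dv.
  For the x component: f_1(F) = -1; d F_1 = (1) du + (0) dv
  For the y component: f_2(F) = 6*u*v - u - 3; d F_2 = (-2*v) du + (-2*u) dv
Combining and collecting du, dv coefficients:
  coeff of du: -12*u*v^2 + 2*u*v + 6*v - 1
  coeff of dv: 2*u*(-6*u*v + u + 3)
F^* omega = (-12*u*v^2 + 2*u*v + 6*v - 1) du + (2*u*(-6*u*v + u + 3)) dv.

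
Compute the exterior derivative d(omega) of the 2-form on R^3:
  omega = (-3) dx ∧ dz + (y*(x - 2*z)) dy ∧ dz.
d(omega) = (y) dx ∧ dy ∧ dz

For a 2-form omega = sum_{i<j} g_{ij} dx_i ∧ dx_j, the exterior derivative is
  d(omega) = sum_{i<j} d(g_{ij}) ∧ dx_i ∧ dx_j = sum_{i<j, k} (∂g_{ij}/∂x_k) dx_k ∧ dx_i ∧ dx_j.
Expand each term, using dx_k ∧ dx_i ∧ dx_j = sgn(permutation) dx_{(a)} ∧ dx_{(b)} ∧ dx_{(c)} with (a < b < c) sorted:
  d(y*(x - 2*z)) includes (∂/∂x)(y*(x - 2*z)) dx = (y) dx, which multiplied by dy ∧ dz gives (y) dx ∧ dy ∧ dz
Collecting like 3-forms: d(omega) = (y) dx ∧ dy ∧ dz.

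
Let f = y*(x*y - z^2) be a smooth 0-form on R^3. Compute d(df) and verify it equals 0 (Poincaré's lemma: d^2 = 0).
d(df) = 0

Step 1: df = sum_i (∂f/∂x_i) dx_i = (y^2) dx + (2*x*y - z^2) dy + (-2*y*z) dz.
Step 2: Apply d again. Using the 1-form formula, the coefficient of dx ∧ dy in d(df) is ∂^2 f/∂x ∂y - ∂^2 f/∂y ∂x = (2*y) - (2*y) = 0 (equality of mixed partials for smooth f).
Similarly for dx ∧ dz and dy ∧ dz — all coefficients vanish. So d(df) = 0.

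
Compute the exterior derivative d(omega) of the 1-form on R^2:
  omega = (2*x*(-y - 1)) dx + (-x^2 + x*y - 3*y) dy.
d(omega) = (y) dx ∧ dy

For a 1-form omega = sum_i f_i dx_i, the exterior derivative is
  d(omega) = sum_{i < j} (∂f_j/∂x_i - ∂f_i/∂x_j) dx_i ∧ dx_j.
  coefficient of dx ∧ dy: ∂f_2/∂x - ∂f_1/∂y = ∂(-x^2 + x*y - 3*y)/∂x - ∂(2*x*(-y - 1))/∂y = y
Assembling: d(omega) = (y) dx ∧ dy.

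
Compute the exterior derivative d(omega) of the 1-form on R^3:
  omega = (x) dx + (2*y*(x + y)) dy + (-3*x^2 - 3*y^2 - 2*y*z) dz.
d(omega) = (2*y) dx ∧ dy + (-6*x) dx ∧ dz + (-6*y - 2*z) dy ∧ dz

For a 1-form omega = sum_i f_i dx_i, the exterior derivative is
  d(omega) = sum_{i < j} (∂f_j/∂x_i - ∂f_i/∂x_j) dx_i ∧ dx_j.
  coefficient of dx ∧ dy: ∂f_2/∂x - ∂f_1/∂y = ∂(2*y*(x + y))/∂x - ∂(x)/∂y = 2*y
  coefficient of dx ∧ dz: ∂f_3/∂x - ∂f_1/∂z = ∂(-3*x^2 - 3*y^2 - 2*y*z)/∂x - ∂(x)/∂z = -6*x
  coefficient of dy ∧ dz: ∂f_3/∂y - ∂f_2/∂z = ∂(-3*x^2 - 3*y^2 - 2*y*z)/∂y - ∂(2*y*(x + y))/∂z = -6*y - 2*z
Assembling: d(omega) = (2*y) dx ∧ dy + (-6*x) dx ∧ dz + (-6*y - 2*z) dy ∧ dz.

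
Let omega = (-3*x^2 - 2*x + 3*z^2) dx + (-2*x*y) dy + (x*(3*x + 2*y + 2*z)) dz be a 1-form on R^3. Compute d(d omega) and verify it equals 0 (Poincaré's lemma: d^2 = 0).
d(d omega) = 0

Step 1: d omega = sum_{i<j} (∂f_j/∂x_i - ∂f_i/∂x_j) dx_i ∧ dx_j:
  coeff of dx ∧ dy: -2*y
  coeff of dx ∧ dz: 6*x + 2*y - 4*z
  coeff of dy ∧ dz: 2*x
Step 2: Apply d again to each 2-form coefficient. The only possible 3-form in R^3 is dx ∧ dy ∧ dz, with coefficient
  ∂(coeff of dy∧dz)/∂x - ∂(coeff of dx∧dz)/∂y + ∂(coeff of dx∧dy)/∂z
  = ∂/∂x (2*x) - ∂/∂y (6*x + 2*y - 4*z) + ∂/∂z (-2*y).
Each of these terms simplifies to sums of mixed partials that cancel in pairs. The result is 0 (by equality of mixed partials for smooth functions — Schwarz / Clairaut).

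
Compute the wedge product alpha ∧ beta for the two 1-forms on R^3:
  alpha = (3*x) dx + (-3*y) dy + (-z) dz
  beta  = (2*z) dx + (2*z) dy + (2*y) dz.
alpha ∧ beta = (6*z*(x + y)) dx ∧ dy + (6*x*y + 2*z^2) dx ∧ dz + (-6*y^2 + 2*z^2) dy ∧ dz

Distribute the wedge, using dx_i ∧ dx_j = -dx_j ∧ dx_i and dx_i ∧ dx_i = 0. For each pair (i, j) with i < j, the coefficient of dx_i ∧ dx_j in alpha ∧ beta is (alpha_i * beta_j - alpha_j * beta_i). Collecting: alpha ∧ beta = (6*z*(x + y)) dx ∧ dy + (6*x*y + 2*z^2) dx ∧ dz + (-6*y^2 + 2*z^2) dy ∧ dz.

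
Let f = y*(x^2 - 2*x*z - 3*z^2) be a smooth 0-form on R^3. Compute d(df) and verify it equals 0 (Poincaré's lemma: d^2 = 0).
d(df) = 0

Step 1: df = sum_i (∂f/∂x_i) dx_i = (2*y*(x - z)) dx + (x^2 - 2*x*z - 3*z^2) dy + (2*y*(-x - 3*z)) dz.
Step 2: Apply d again. Using the 1-form formula, the coefficient of dx ∧ dy in d(df) is ∂^2 f/∂x ∂y - ∂^2 f/∂y ∂x = (2*x - 2*z) - (2*x - 2*z) = 0 (equality of mixed partials for smooth f).
Similarly for dx ∧ dz and dy ∧ dz — all coefficients vanish. So d(df) = 0.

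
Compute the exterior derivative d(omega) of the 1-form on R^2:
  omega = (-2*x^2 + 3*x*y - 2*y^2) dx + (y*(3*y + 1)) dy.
d(omega) = (-3*x + 4*y) dx ∧ dy

For a 1-form omega = sum_i f_i dx_i, the exterior derivative is
  d(omega) = sum_{i < j} (∂f_j/∂x_i - ∂f_i/∂x_j) dx_i ∧ dx_j.
  coefficient of dx ∧ dy: ∂f_2/∂x - ∂f_1/∂y = ∂(y*(3*y + 1))/∂x - ∂(-2*x^2 + 3*x*y - 2*y^2)/∂y = -3*x + 4*y
Assembling: d(omega) = (-3*x + 4*y) dx ∧ dy.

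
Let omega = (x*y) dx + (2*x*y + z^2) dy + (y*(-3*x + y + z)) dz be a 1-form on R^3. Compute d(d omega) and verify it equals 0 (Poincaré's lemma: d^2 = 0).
d(d omega) = 0

Step 1: d omega = sum_{i<j} (∂f_j/∂x_i - ∂f_i/∂x_j) dx_i ∧ dx_j:
  coeff of dx ∧ dy: -x + 2*y
  coeff of dx ∧ dz: -3*y
  coeff of dy ∧ dz: -3*x + 2*y - z
Step 2: Apply d again to each 2-form coefficient. The only possible 3-form in R^3 is dx ∧ dy ∧ dz, with coefficient
  ∂(coeff of dy∧dz)/∂x - ∂(coeff of dx∧dz)/∂y + ∂(coeff of dx∧dy)/∂z
  = ∂/∂x (-3*x + 2*y - z) - ∂/∂y (-3*y) + ∂/∂z (-x + 2*y).
Each of these terms simplifies to sums of mixed partials that cancel in pairs. The result is 0 (by equality of mixed partials for smooth functions — Schwarz / Clairaut).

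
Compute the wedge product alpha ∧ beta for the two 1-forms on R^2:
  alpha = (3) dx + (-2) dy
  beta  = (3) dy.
alpha ∧ beta = (9) dx ∧ dy

Distribute the wedge, using dx_i ∧ dx_j = -dx_j ∧ dx_i and dx_i ∧ dx_i = 0. For each pair (i, j) with i < j, the coefficient of dx_i ∧ dx_j in alpha ∧ beta is (alpha_i * beta_j - alpha_j * beta_i). Collecting: alpha ∧ beta = (9) dx ∧ dy.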